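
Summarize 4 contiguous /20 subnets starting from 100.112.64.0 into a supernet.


Original prefix: /20
Number of subnets: 4 = 2^2
New prefix = 20 - 2 = 18
Supernet: 100.112.64.0/18


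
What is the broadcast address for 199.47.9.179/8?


Network: 199.0.0.0/8
Host bits = 24
Set all host bits to 1:
Broadcast: 199.255.255.255


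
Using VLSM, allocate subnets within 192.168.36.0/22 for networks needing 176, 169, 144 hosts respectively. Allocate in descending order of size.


176 hosts -> /24 (254 usable): 192.168.36.0/24
169 hosts -> /24 (254 usable): 192.168.37.0/24
144 hosts -> /24 (254 usable): 192.168.38.0/24
Allocation: 192.168.36.0/24 (176 hosts, 254 usable); 192.168.37.0/24 (169 hosts, 254 usable); 192.168.38.0/24 (144 hosts, 254 usable)


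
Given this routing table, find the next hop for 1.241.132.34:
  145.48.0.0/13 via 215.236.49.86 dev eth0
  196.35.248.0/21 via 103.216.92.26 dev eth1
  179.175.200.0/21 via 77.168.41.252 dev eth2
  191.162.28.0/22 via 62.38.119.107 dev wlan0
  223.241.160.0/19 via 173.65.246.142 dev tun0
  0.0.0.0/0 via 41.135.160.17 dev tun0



Longest prefix match for 1.241.132.34:
  /13 145.48.0.0: no
  /21 196.35.248.0: no
  /21 179.175.200.0: no
  /22 191.162.28.0: no
  /19 223.241.160.0: no
  /0 0.0.0.0: MATCH
Selected: next-hop 41.135.160.17 via tun0 (matched /0)


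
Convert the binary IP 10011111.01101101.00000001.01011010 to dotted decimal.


10011111 = 159
01101101 = 109
00000001 = 1
01011010 = 90
IP: 159.109.1.90


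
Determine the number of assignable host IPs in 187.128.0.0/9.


Host bits = 32 - 9 = 23
Total addresses = 2^23 = 8388608
Usable = total - 2 (network and broadcast)
Usable hosts: 8388606


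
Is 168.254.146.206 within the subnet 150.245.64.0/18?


Subnet network: 150.245.64.0
Test IP AND mask: 168.254.128.0
No, 168.254.146.206 is not in 150.245.64.0/18


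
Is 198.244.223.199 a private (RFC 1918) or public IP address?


RFC 1918 private ranges:
  10.0.0.0/8 (10.0.0.0 - 10.255.255.255)
  172.16.0.0/12 (172.16.0.0 - 172.31.255.255)
  192.168.0.0/16 (192.168.0.0 - 192.168.255.255)
Public (not in any RFC 1918 range)


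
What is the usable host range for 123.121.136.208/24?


Network: 123.121.136.0
Broadcast: 123.121.136.255
First usable = network + 1
Last usable = broadcast - 1
Range: 123.121.136.1 to 123.121.136.254


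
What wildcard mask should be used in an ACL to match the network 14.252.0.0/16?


Subnet mask: 255.255.0.0
Wildcard = 255.255.255.255 - subnet mask
255 - 255 = 0
255 - 255 = 0
255 - 0 = 255
255 - 0 = 255
Wildcard: 0.0.255.255


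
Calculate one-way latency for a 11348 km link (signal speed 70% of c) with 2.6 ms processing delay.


Speed = 0.7 * 3e5 km/s = 210000 km/s
Propagation delay = 11348 / 210000 = 0.054 s = 54.0381 ms
Processing delay = 2.6 ms
Total one-way latency = 56.6381 ms


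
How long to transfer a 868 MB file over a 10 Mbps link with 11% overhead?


Effective throughput = 10 * (1 - 11/100) = 8.9 Mbps
File size in Mb = 868 * 8 = 6944 Mb
Time = 6944 / 8.9
Time = 780.2247 seconds


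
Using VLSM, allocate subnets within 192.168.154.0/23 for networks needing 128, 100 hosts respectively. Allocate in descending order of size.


128 hosts -> /24 (254 usable): 192.168.154.0/24
100 hosts -> /25 (126 usable): 192.168.155.0/25
Allocation: 192.168.154.0/24 (128 hosts, 254 usable); 192.168.155.0/25 (100 hosts, 126 usable)


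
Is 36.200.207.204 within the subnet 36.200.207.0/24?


Subnet network: 36.200.207.0
Test IP AND mask: 36.200.207.0
Yes, 36.200.207.204 is in 36.200.207.0/24


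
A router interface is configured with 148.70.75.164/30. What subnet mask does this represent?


/30 means 30 network bits, 2 host bits
Binary: 11111111111111111111111111111100
Mask: 255.255.255.252


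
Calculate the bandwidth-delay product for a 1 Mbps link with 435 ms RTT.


BDP = bandwidth * RTT
= 1 Mbps * 435 ms
= 1 * 1e6 * 435 / 1000 bits
= 435000 bits
= 54375 bytes
= 53.1006 KB
BDP = 435000 bits (54375 bytes)


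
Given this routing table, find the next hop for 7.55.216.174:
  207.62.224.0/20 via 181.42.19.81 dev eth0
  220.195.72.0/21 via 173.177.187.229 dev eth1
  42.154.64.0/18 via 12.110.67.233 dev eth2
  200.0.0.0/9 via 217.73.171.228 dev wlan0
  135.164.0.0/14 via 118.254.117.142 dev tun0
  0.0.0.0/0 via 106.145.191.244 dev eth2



Longest prefix match for 7.55.216.174:
  /20 207.62.224.0: no
  /21 220.195.72.0: no
  /18 42.154.64.0: no
  /9 200.0.0.0: no
  /14 135.164.0.0: no
  /0 0.0.0.0: MATCH
Selected: next-hop 106.145.191.244 via eth2 (matched /0)


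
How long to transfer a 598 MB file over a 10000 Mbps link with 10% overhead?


Effective throughput = 10000 * (1 - 10/100) = 9000 Mbps
File size in Mb = 598 * 8 = 4784 Mb
Time = 4784 / 9000
Time = 0.5316 seconds


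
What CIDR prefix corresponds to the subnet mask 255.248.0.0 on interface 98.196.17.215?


Binary: 11111111.11111000.00000000.00000000
Count leading 1s
Prefix: /13


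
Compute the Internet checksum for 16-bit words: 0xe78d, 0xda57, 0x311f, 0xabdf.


Sum all words (with carry folding):
+ 0xe78d = 0xe78d
+ 0xda57 = 0xc1e5
+ 0x311f = 0xf304
+ 0xabdf = 0x9ee4
One's complement: ~0x9ee4
Checksum = 0x611b


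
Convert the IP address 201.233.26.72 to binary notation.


201 = 11001001
233 = 11101001
26 = 00011010
72 = 01001000
Binary: 11001001.11101001.00011010.01001000


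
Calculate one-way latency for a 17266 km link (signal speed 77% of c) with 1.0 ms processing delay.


Speed = 0.77 * 3e5 km/s = 231000 km/s
Propagation delay = 17266 / 231000 = 0.0747 s = 74.7446 ms
Processing delay = 1.0 ms
Total one-way latency = 75.7446 ms


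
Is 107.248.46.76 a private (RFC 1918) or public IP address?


RFC 1918 private ranges:
  10.0.0.0/8 (10.0.0.0 - 10.255.255.255)
  172.16.0.0/12 (172.16.0.0 - 172.31.255.255)
  192.168.0.0/16 (192.168.0.0 - 192.168.255.255)
Public (not in any RFC 1918 range)


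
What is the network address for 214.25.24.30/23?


IP:   11010110.00011001.00011000.00011110
Mask: 11111111.11111111.11111110.00000000
AND operation:
Net:  11010110.00011001.00011000.00000000
Network: 214.25.24.0/23


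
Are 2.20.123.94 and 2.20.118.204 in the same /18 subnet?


Mask: 255.255.192.0
2.20.123.94 AND mask = 2.20.64.0
2.20.118.204 AND mask = 2.20.64.0
Yes, same subnet (2.20.64.0)


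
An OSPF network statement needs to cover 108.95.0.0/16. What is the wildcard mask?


Subnet mask: 255.255.0.0
Wildcard = 255.255.255.255 - subnet mask
255 - 255 = 0
255 - 255 = 0
255 - 0 = 255
255 - 0 = 255
Wildcard: 0.0.255.255


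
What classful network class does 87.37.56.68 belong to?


First octet: 87
Binary: 01010111
0xxxxxxx -> Class A (1-126)
Class A, default mask 255.0.0.0 (/8)


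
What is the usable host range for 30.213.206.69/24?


Network: 30.213.206.0
Broadcast: 30.213.206.255
First usable = network + 1
Last usable = broadcast - 1
Range: 30.213.206.1 to 30.213.206.254


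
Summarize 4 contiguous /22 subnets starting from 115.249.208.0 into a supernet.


Original prefix: /22
Number of subnets: 4 = 2^2
New prefix = 22 - 2 = 20
Supernet: 115.249.208.0/20


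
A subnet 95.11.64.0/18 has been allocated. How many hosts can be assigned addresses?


Host bits = 32 - 18 = 14
Total addresses = 2^14 = 16384
Usable = total - 2 (network and broadcast)
Usable hosts: 16382


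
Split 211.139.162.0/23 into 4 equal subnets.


New prefix = 23 + 2 = 25
Each subnet has 128 addresses
  211.139.162.0/25
  211.139.162.128/25
  211.139.163.0/25
  211.139.163.128/25
Subnets: 211.139.162.0/25, 211.139.162.128/25, 211.139.163.0/25, 211.139.163.128/25


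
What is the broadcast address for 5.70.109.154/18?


Network: 5.70.64.0/18
Host bits = 14
Set all host bits to 1:
Broadcast: 5.70.127.255


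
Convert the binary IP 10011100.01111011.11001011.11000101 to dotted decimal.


10011100 = 156
01111011 = 123
11001011 = 203
11000101 = 197
IP: 156.123.203.197


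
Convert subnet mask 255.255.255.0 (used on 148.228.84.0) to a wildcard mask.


Subnet mask: 255.255.255.0
Wildcard = 255.255.255.255 - subnet mask
255 - 255 = 0
255 - 255 = 0
255 - 255 = 0
255 - 0 = 255
Wildcard: 0.0.0.255


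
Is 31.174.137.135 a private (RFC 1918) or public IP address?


RFC 1918 private ranges:
  10.0.0.0/8 (10.0.0.0 - 10.255.255.255)
  172.16.0.0/12 (172.16.0.0 - 172.31.255.255)
  192.168.0.0/16 (192.168.0.0 - 192.168.255.255)
Public (not in any RFC 1918 range)


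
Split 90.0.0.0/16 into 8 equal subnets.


New prefix = 16 + 3 = 19
Each subnet has 8192 addresses
  90.0.0.0/19
  90.0.32.0/19
  90.0.64.0/19
  90.0.96.0/19
  90.0.128.0/19
  90.0.160.0/19
  90.0.192.0/19
  90.0.224.0/19
Subnets: 90.0.0.0/19, 90.0.32.0/19, 90.0.64.0/19, 90.0.96.0/19, 90.0.128.0/19, 90.0.160.0/19, 90.0.192.0/19, 90.0.224.0/19


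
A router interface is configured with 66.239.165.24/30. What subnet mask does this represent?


/30 means 30 network bits, 2 host bits
Binary: 11111111111111111111111111111100
Mask: 255.255.255.252


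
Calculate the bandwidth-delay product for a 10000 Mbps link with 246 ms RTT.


BDP = bandwidth * RTT
= 10000 Mbps * 246 ms
= 10000 * 1e6 * 246 / 1000 bits
= 2460000000 bits
= 307500000 bytes
= 300292.9688 KB
BDP = 2460000000 bits (307500000 bytes)


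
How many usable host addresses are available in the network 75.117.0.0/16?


Host bits = 32 - 16 = 16
Total addresses = 2^16 = 65536
Usable = total - 2 (network and broadcast)
Usable hosts: 65534


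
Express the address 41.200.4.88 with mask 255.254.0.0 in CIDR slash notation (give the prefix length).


Binary: 11111111.11111110.00000000.00000000
Count leading 1s
Prefix: /15


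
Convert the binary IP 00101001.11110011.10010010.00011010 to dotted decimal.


00101001 = 41
11110011 = 243
10010010 = 146
00011010 = 26
IP: 41.243.146.26


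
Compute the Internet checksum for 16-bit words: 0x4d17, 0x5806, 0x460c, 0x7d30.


Sum all words (with carry folding):
+ 0x4d17 = 0x4d17
+ 0x5806 = 0xa51d
+ 0x460c = 0xeb29
+ 0x7d30 = 0x685a
One's complement: ~0x685a
Checksum = 0x97a5


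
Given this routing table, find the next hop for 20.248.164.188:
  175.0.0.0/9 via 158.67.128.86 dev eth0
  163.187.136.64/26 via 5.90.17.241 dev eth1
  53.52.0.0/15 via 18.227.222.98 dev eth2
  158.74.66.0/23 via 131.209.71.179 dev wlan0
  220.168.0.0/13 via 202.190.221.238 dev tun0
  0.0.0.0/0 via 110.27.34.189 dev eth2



Longest prefix match for 20.248.164.188:
  /9 175.0.0.0: no
  /26 163.187.136.64: no
  /15 53.52.0.0: no
  /23 158.74.66.0: no
  /13 220.168.0.0: no
  /0 0.0.0.0: MATCH
Selected: next-hop 110.27.34.189 via eth2 (matched /0)


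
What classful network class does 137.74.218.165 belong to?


First octet: 137
Binary: 10001001
10xxxxxx -> Class B (128-191)
Class B, default mask 255.255.0.0 (/16)


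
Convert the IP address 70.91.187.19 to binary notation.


70 = 01000110
91 = 01011011
187 = 10111011
19 = 00010011
Binary: 01000110.01011011.10111011.00010011


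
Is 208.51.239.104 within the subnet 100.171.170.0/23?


Subnet network: 100.171.170.0
Test IP AND mask: 208.51.238.0
No, 208.51.239.104 is not in 100.171.170.0/23


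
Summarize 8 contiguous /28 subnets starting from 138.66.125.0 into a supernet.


Original prefix: /28
Number of subnets: 8 = 2^3
New prefix = 28 - 3 = 25
Supernet: 138.66.125.0/25


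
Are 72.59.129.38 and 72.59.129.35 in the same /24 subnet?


Mask: 255.255.255.0
72.59.129.38 AND mask = 72.59.129.0
72.59.129.35 AND mask = 72.59.129.0
Yes, same subnet (72.59.129.0)


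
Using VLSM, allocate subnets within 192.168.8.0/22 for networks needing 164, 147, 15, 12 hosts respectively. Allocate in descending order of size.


164 hosts -> /24 (254 usable): 192.168.8.0/24
147 hosts -> /24 (254 usable): 192.168.9.0/24
15 hosts -> /27 (30 usable): 192.168.10.0/27
12 hosts -> /28 (14 usable): 192.168.10.32/28
Allocation: 192.168.8.0/24 (164 hosts, 254 usable); 192.168.9.0/24 (147 hosts, 254 usable); 192.168.10.0/27 (15 hosts, 30 usable); 192.168.10.32/28 (12 hosts, 14 usable)


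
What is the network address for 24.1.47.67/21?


IP:   00011000.00000001.00101111.01000011
Mask: 11111111.11111111.11111000.00000000
AND operation:
Net:  00011000.00000001.00101000.00000000
Network: 24.1.40.0/21


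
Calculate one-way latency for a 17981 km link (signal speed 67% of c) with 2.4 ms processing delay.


Speed = 0.67 * 3e5 km/s = 201000 km/s
Propagation delay = 17981 / 201000 = 0.0895 s = 89.4577 ms
Processing delay = 2.4 ms
Total one-way latency = 91.8577 ms


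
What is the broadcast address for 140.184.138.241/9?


Network: 140.128.0.0/9
Host bits = 23
Set all host bits to 1:
Broadcast: 140.255.255.255


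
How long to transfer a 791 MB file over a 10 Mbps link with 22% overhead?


Effective throughput = 10 * (1 - 22/100) = 7.8 Mbps
File size in Mb = 791 * 8 = 6328 Mb
Time = 6328 / 7.8
Time = 811.2821 seconds


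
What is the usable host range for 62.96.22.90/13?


Network: 62.96.0.0
Broadcast: 62.103.255.255
First usable = network + 1
Last usable = broadcast - 1
Range: 62.96.0.1 to 62.103.255.254


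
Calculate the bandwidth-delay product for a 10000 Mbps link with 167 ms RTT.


BDP = bandwidth * RTT
= 10000 Mbps * 167 ms
= 10000 * 1e6 * 167 / 1000 bits
= 1670000000 bits
= 208750000 bytes
= 203857.4219 KB
BDP = 1670000000 bits (208750000 bytes)


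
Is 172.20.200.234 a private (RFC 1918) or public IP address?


RFC 1918 private ranges:
  10.0.0.0/8 (10.0.0.0 - 10.255.255.255)
  172.16.0.0/12 (172.16.0.0 - 172.31.255.255)
  192.168.0.0/16 (192.168.0.0 - 192.168.255.255)
Private (in 172.16.0.0/12)


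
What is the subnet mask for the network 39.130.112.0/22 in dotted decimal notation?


/22 means 22 network bits, 10 host bits
Binary: 11111111111111111111110000000000
Mask: 255.255.252.0


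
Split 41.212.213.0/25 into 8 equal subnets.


New prefix = 25 + 3 = 28
Each subnet has 16 addresses
  41.212.213.0/28
  41.212.213.16/28
  41.212.213.32/28
  41.212.213.48/28
  41.212.213.64/28
  41.212.213.80/28
  41.212.213.96/28
  41.212.213.112/28
Subnets: 41.212.213.0/28, 41.212.213.16/28, 41.212.213.32/28, 41.212.213.48/28, 41.212.213.64/28, 41.212.213.80/28, 41.212.213.96/28, 41.212.213.112/28


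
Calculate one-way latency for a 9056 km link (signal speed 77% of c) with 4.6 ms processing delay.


Speed = 0.77 * 3e5 km/s = 231000 km/s
Propagation delay = 9056 / 231000 = 0.0392 s = 39.2035 ms
Processing delay = 4.6 ms
Total one-way latency = 43.8035 ms


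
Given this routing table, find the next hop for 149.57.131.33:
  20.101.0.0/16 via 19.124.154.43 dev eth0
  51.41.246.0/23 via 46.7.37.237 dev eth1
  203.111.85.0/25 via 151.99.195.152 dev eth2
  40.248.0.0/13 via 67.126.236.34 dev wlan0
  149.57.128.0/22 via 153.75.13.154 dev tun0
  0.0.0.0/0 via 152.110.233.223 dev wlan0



Longest prefix match for 149.57.131.33:
  /16 20.101.0.0: no
  /23 51.41.246.0: no
  /25 203.111.85.0: no
  /13 40.248.0.0: no
  /22 149.57.128.0: MATCH
  /0 0.0.0.0: MATCH
Selected: next-hop 153.75.13.154 via tun0 (matched /22)


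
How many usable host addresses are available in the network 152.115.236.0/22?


Host bits = 32 - 22 = 10
Total addresses = 2^10 = 1024
Usable = total - 2 (network and broadcast)
Usable hosts: 1022


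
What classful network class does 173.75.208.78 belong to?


First octet: 173
Binary: 10101101
10xxxxxx -> Class B (128-191)
Class B, default mask 255.255.0.0 (/16)


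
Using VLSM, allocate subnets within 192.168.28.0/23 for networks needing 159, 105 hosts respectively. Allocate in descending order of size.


159 hosts -> /24 (254 usable): 192.168.28.0/24
105 hosts -> /25 (126 usable): 192.168.29.0/25
Allocation: 192.168.28.0/24 (159 hosts, 254 usable); 192.168.29.0/25 (105 hosts, 126 usable)


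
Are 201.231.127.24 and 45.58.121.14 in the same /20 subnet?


Mask: 255.255.240.0
201.231.127.24 AND mask = 201.231.112.0
45.58.121.14 AND mask = 45.58.112.0
No, different subnets (201.231.112.0 vs 45.58.112.0)


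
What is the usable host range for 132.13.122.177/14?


Network: 132.12.0.0
Broadcast: 132.15.255.255
First usable = network + 1
Last usable = broadcast - 1
Range: 132.12.0.1 to 132.15.255.254


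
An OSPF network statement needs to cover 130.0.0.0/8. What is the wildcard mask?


Subnet mask: 255.0.0.0
Wildcard = 255.255.255.255 - subnet mask
255 - 255 = 0
255 - 0 = 255
255 - 0 = 255
255 - 0 = 255
Wildcard: 0.255.255.255


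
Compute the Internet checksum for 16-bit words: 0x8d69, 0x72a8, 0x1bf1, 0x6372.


Sum all words (with carry folding):
+ 0x8d69 = 0x8d69
+ 0x72a8 = 0x0012
+ 0x1bf1 = 0x1c03
+ 0x6372 = 0x7f75
One's complement: ~0x7f75
Checksum = 0x808a


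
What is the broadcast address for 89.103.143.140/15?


Network: 89.102.0.0/15
Host bits = 17
Set all host bits to 1:
Broadcast: 89.103.255.255


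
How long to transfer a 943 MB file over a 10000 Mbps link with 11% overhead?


Effective throughput = 10000 * (1 - 11/100) = 8900 Mbps
File size in Mb = 943 * 8 = 7544 Mb
Time = 7544 / 8900
Time = 0.8476 seconds


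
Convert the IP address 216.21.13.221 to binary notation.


216 = 11011000
21 = 00010101
13 = 00001101
221 = 11011101
Binary: 11011000.00010101.00001101.11011101


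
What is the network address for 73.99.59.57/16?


IP:   01001001.01100011.00111011.00111001
Mask: 11111111.11111111.00000000.00000000
AND operation:
Net:  01001001.01100011.00000000.00000000
Network: 73.99.0.0/16


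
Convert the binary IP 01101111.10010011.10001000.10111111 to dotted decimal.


01101111 = 111
10010011 = 147
10001000 = 136
10111111 = 191
IP: 111.147.136.191


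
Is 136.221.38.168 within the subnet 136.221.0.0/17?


Subnet network: 136.221.0.0
Test IP AND mask: 136.221.0.0
Yes, 136.221.38.168 is in 136.221.0.0/17


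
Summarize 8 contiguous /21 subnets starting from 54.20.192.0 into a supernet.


Original prefix: /21
Number of subnets: 8 = 2^3
New prefix = 21 - 3 = 18
Supernet: 54.20.192.0/18


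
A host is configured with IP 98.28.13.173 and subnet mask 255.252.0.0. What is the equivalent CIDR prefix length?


Binary: 11111111.11111100.00000000.00000000
Count leading 1s
Prefix: /14


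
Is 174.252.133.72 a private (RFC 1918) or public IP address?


RFC 1918 private ranges:
  10.0.0.0/8 (10.0.0.0 - 10.255.255.255)
  172.16.0.0/12 (172.16.0.0 - 172.31.255.255)
  192.168.0.0/16 (192.168.0.0 - 192.168.255.255)
Public (not in any RFC 1918 range)


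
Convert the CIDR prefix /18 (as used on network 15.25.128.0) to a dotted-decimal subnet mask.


/18 means 18 network bits, 14 host bits
Binary: 11111111111111111100000000000000
Mask: 255.255.192.0


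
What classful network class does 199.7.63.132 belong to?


First octet: 199
Binary: 11000111
110xxxxx -> Class C (192-223)
Class C, default mask 255.255.255.0 (/24)


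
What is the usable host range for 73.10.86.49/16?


Network: 73.10.0.0
Broadcast: 73.10.255.255
First usable = network + 1
Last usable = broadcast - 1
Range: 73.10.0.1 to 73.10.255.254


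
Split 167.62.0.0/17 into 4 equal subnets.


New prefix = 17 + 2 = 19
Each subnet has 8192 addresses
  167.62.0.0/19
  167.62.32.0/19
  167.62.64.0/19
  167.62.96.0/19
Subnets: 167.62.0.0/19, 167.62.32.0/19, 167.62.64.0/19, 167.62.96.0/19


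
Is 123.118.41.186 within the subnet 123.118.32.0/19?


Subnet network: 123.118.32.0
Test IP AND mask: 123.118.32.0
Yes, 123.118.41.186 is in 123.118.32.0/19


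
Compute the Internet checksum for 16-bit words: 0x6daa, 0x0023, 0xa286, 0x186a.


Sum all words (with carry folding):
+ 0x6daa = 0x6daa
+ 0x0023 = 0x6dcd
+ 0xa286 = 0x1054
+ 0x186a = 0x28be
One's complement: ~0x28be
Checksum = 0xd741


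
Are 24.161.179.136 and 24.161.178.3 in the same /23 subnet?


Mask: 255.255.254.0
24.161.179.136 AND mask = 24.161.178.0
24.161.178.3 AND mask = 24.161.178.0
Yes, same subnet (24.161.178.0)


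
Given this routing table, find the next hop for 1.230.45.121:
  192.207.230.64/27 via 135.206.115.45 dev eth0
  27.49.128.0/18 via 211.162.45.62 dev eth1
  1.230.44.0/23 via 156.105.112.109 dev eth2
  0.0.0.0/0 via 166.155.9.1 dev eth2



Longest prefix match for 1.230.45.121:
  /27 192.207.230.64: no
  /18 27.49.128.0: no
  /23 1.230.44.0: MATCH
  /0 0.0.0.0: MATCH
Selected: next-hop 156.105.112.109 via eth2 (matched /23)


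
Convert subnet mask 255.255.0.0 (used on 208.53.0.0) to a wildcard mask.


Subnet mask: 255.255.0.0
Wildcard = 255.255.255.255 - subnet mask
255 - 255 = 0
255 - 255 = 0
255 - 0 = 255
255 - 0 = 255
Wildcard: 0.0.255.255


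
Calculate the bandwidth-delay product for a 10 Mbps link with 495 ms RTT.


BDP = bandwidth * RTT
= 10 Mbps * 495 ms
= 10 * 1e6 * 495 / 1000 bits
= 4950000 bits
= 618750 bytes
= 604.248 KB
BDP = 4950000 bits (618750 bytes)


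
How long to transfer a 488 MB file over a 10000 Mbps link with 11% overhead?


Effective throughput = 10000 * (1 - 11/100) = 8900 Mbps
File size in Mb = 488 * 8 = 3904 Mb
Time = 3904 / 8900
Time = 0.4387 seconds


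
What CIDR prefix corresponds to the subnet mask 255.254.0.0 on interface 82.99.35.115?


Binary: 11111111.11111110.00000000.00000000
Count leading 1s
Prefix: /15


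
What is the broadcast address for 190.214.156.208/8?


Network: 190.0.0.0/8
Host bits = 24
Set all host bits to 1:
Broadcast: 190.255.255.255


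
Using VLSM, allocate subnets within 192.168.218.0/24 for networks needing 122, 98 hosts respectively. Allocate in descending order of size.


122 hosts -> /25 (126 usable): 192.168.218.0/25
98 hosts -> /25 (126 usable): 192.168.218.128/25
Allocation: 192.168.218.0/25 (122 hosts, 126 usable); 192.168.218.128/25 (98 hosts, 126 usable)


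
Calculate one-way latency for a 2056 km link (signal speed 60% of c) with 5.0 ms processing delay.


Speed = 0.6 * 3e5 km/s = 180000 km/s
Propagation delay = 2056 / 180000 = 0.0114 s = 11.4222 ms
Processing delay = 5.0 ms
Total one-way latency = 16.4222 ms


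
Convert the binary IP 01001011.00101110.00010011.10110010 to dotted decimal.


01001011 = 75
00101110 = 46
00010011 = 19
10110010 = 178
IP: 75.46.19.178


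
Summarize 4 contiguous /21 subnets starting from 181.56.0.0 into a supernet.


Original prefix: /21
Number of subnets: 4 = 2^2
New prefix = 21 - 2 = 19
Supernet: 181.56.0.0/19


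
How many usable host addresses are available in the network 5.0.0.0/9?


Host bits = 32 - 9 = 23
Total addresses = 2^23 = 8388608
Usable = total - 2 (network and broadcast)
Usable hosts: 8388606


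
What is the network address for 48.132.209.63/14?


IP:   00110000.10000100.11010001.00111111
Mask: 11111111.11111100.00000000.00000000
AND operation:
Net:  00110000.10000100.00000000.00000000
Network: 48.132.0.0/14


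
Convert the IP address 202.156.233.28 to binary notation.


202 = 11001010
156 = 10011100
233 = 11101001
28 = 00011100
Binary: 11001010.10011100.11101001.00011100


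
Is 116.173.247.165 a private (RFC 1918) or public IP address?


RFC 1918 private ranges:
  10.0.0.0/8 (10.0.0.0 - 10.255.255.255)
  172.16.0.0/12 (172.16.0.0 - 172.31.255.255)
  192.168.0.0/16 (192.168.0.0 - 192.168.255.255)
Public (not in any RFC 1918 range)


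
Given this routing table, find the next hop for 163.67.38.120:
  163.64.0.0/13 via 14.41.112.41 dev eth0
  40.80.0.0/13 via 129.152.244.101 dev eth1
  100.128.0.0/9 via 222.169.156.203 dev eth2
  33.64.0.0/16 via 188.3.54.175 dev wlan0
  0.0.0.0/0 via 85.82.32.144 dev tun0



Longest prefix match for 163.67.38.120:
  /13 163.64.0.0: MATCH
  /13 40.80.0.0: no
  /9 100.128.0.0: no
  /16 33.64.0.0: no
  /0 0.0.0.0: MATCH
Selected: next-hop 14.41.112.41 via eth0 (matched /13)


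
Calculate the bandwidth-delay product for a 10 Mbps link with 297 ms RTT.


BDP = bandwidth * RTT
= 10 Mbps * 297 ms
= 10 * 1e6 * 297 / 1000 bits
= 2970000 bits
= 371250 bytes
= 362.5488 KB
BDP = 2970000 bits (371250 bytes)


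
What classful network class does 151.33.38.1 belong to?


First octet: 151
Binary: 10010111
10xxxxxx -> Class B (128-191)
Class B, default mask 255.255.0.0 (/16)


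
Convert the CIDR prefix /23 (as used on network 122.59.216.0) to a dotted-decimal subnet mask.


/23 means 23 network bits, 9 host bits
Binary: 11111111111111111111111000000000
Mask: 255.255.254.0


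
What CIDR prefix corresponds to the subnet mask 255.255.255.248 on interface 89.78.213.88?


Binary: 11111111.11111111.11111111.11111000
Count leading 1s
Prefix: /29


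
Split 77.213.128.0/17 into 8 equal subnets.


New prefix = 17 + 3 = 20
Each subnet has 4096 addresses
  77.213.128.0/20
  77.213.144.0/20
  77.213.160.0/20
  77.213.176.0/20
  77.213.192.0/20
  77.213.208.0/20
  77.213.224.0/20
  77.213.240.0/20
Subnets: 77.213.128.0/20, 77.213.144.0/20, 77.213.160.0/20, 77.213.176.0/20, 77.213.192.0/20, 77.213.208.0/20, 77.213.224.0/20, 77.213.240.0/20


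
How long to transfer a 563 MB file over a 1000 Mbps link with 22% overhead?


Effective throughput = 1000 * (1 - 22/100) = 780 Mbps
File size in Mb = 563 * 8 = 4504 Mb
Time = 4504 / 780
Time = 5.7744 seconds


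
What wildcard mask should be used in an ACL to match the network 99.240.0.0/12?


Subnet mask: 255.240.0.0
Wildcard = 255.255.255.255 - subnet mask
255 - 255 = 0
255 - 240 = 15
255 - 0 = 255
255 - 0 = 255
Wildcard: 0.15.255.255


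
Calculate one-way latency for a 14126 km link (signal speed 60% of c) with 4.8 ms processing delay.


Speed = 0.6 * 3e5 km/s = 180000 km/s
Propagation delay = 14126 / 180000 = 0.0785 s = 78.4778 ms
Processing delay = 4.8 ms
Total one-way latency = 83.2778 ms


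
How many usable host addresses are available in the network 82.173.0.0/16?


Host bits = 32 - 16 = 16
Total addresses = 2^16 = 65536
Usable = total - 2 (network and broadcast)
Usable hosts: 65534


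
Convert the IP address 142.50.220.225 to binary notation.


142 = 10001110
50 = 00110010
220 = 11011100
225 = 11100001
Binary: 10001110.00110010.11011100.11100001


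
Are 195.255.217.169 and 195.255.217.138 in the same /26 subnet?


Mask: 255.255.255.192
195.255.217.169 AND mask = 195.255.217.128
195.255.217.138 AND mask = 195.255.217.128
Yes, same subnet (195.255.217.128)


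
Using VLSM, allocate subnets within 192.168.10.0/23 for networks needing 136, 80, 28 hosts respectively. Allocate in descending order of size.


136 hosts -> /24 (254 usable): 192.168.10.0/24
80 hosts -> /25 (126 usable): 192.168.11.0/25
28 hosts -> /27 (30 usable): 192.168.11.128/27
Allocation: 192.168.10.0/24 (136 hosts, 254 usable); 192.168.11.0/25 (80 hosts, 126 usable); 192.168.11.128/27 (28 hosts, 30 usable)


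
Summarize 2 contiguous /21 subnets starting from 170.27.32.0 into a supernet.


Original prefix: /21
Number of subnets: 2 = 2^1
New prefix = 21 - 1 = 20
Supernet: 170.27.32.0/20


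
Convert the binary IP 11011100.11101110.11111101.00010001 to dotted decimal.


11011100 = 220
11101110 = 238
11111101 = 253
00010001 = 17
IP: 220.238.253.17


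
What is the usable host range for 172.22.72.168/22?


Network: 172.22.72.0
Broadcast: 172.22.75.255
First usable = network + 1
Last usable = broadcast - 1
Range: 172.22.72.1 to 172.22.75.254


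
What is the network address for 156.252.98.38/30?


IP:   10011100.11111100.01100010.00100110
Mask: 11111111.11111111.11111111.11111100
AND operation:
Net:  10011100.11111100.01100010.00100100
Network: 156.252.98.36/30


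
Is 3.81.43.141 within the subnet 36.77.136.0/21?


Subnet network: 36.77.136.0
Test IP AND mask: 3.81.40.0
No, 3.81.43.141 is not in 36.77.136.0/21


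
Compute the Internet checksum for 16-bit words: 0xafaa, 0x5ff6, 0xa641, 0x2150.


Sum all words (with carry folding):
+ 0xafaa = 0xafaa
+ 0x5ff6 = 0x0fa1
+ 0xa641 = 0xb5e2
+ 0x2150 = 0xd732
One's complement: ~0xd732
Checksum = 0x28cd


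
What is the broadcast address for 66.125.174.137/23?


Network: 66.125.174.0/23
Host bits = 9
Set all host bits to 1:
Broadcast: 66.125.175.255


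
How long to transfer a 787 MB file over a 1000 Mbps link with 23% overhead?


Effective throughput = 1000 * (1 - 23/100) = 770 Mbps
File size in Mb = 787 * 8 = 6296 Mb
Time = 6296 / 770
Time = 8.1766 seconds


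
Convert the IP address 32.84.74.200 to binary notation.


32 = 00100000
84 = 01010100
74 = 01001010
200 = 11001000
Binary: 00100000.01010100.01001010.11001000


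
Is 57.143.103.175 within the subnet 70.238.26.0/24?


Subnet network: 70.238.26.0
Test IP AND mask: 57.143.103.0
No, 57.143.103.175 is not in 70.238.26.0/24


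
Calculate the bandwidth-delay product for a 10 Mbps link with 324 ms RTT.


BDP = bandwidth * RTT
= 10 Mbps * 324 ms
= 10 * 1e6 * 324 / 1000 bits
= 3240000 bits
= 405000 bytes
= 395.5078 KB
BDP = 3240000 bits (405000 bytes)


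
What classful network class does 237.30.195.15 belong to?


First octet: 237
Binary: 11101101
1110xxxx -> Class D (224-239)
Class D (multicast), default mask N/A


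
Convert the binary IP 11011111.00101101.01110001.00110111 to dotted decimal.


11011111 = 223
00101101 = 45
01110001 = 113
00110111 = 55
IP: 223.45.113.55


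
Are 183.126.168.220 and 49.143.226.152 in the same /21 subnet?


Mask: 255.255.248.0
183.126.168.220 AND mask = 183.126.168.0
49.143.226.152 AND mask = 49.143.224.0
No, different subnets (183.126.168.0 vs 49.143.224.0)


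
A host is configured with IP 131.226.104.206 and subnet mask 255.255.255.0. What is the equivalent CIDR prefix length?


Binary: 11111111.11111111.11111111.00000000
Count leading 1s
Prefix: /24


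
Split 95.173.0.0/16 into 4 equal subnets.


New prefix = 16 + 2 = 18
Each subnet has 16384 addresses
  95.173.0.0/18
  95.173.64.0/18
  95.173.128.0/18
  95.173.192.0/18
Subnets: 95.173.0.0/18, 95.173.64.0/18, 95.173.128.0/18, 95.173.192.0/18


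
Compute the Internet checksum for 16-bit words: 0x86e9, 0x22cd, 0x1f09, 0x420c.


Sum all words (with carry folding):
+ 0x86e9 = 0x86e9
+ 0x22cd = 0xa9b6
+ 0x1f09 = 0xc8bf
+ 0x420c = 0x0acc
One's complement: ~0x0acc
Checksum = 0xf533


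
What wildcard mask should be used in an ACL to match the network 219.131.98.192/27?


Subnet mask: 255.255.255.224
Wildcard = 255.255.255.255 - subnet mask
255 - 255 = 0
255 - 255 = 0
255 - 255 = 0
255 - 224 = 31
Wildcard: 0.0.0.31


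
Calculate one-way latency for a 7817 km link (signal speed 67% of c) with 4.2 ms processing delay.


Speed = 0.67 * 3e5 km/s = 201000 km/s
Propagation delay = 7817 / 201000 = 0.0389 s = 38.8905 ms
Processing delay = 4.2 ms
Total one-way latency = 43.0905 ms


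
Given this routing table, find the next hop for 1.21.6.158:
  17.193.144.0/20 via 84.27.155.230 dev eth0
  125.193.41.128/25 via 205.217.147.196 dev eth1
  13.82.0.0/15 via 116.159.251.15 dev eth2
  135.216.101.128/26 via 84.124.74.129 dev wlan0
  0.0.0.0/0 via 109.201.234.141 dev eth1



Longest prefix match for 1.21.6.158:
  /20 17.193.144.0: no
  /25 125.193.41.128: no
  /15 13.82.0.0: no
  /26 135.216.101.128: no
  /0 0.0.0.0: MATCH
Selected: next-hop 109.201.234.141 via eth1 (matched /0)


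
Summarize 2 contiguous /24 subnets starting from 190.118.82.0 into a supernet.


Original prefix: /24
Number of subnets: 2 = 2^1
New prefix = 24 - 1 = 23
Supernet: 190.118.82.0/23


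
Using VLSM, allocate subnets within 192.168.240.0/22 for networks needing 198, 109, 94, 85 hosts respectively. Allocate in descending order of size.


198 hosts -> /24 (254 usable): 192.168.240.0/24
109 hosts -> /25 (126 usable): 192.168.241.0/25
94 hosts -> /25 (126 usable): 192.168.241.128/25
85 hosts -> /25 (126 usable): 192.168.242.0/25
Allocation: 192.168.240.0/24 (198 hosts, 254 usable); 192.168.241.0/25 (109 hosts, 126 usable); 192.168.241.128/25 (94 hosts, 126 usable); 192.168.242.0/25 (85 hosts, 126 usable)


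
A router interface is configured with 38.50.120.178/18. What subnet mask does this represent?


/18 means 18 network bits, 14 host bits
Binary: 11111111111111111100000000000000
Mask: 255.255.192.0


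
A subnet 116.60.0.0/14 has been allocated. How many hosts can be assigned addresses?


Host bits = 32 - 14 = 18
Total addresses = 2^18 = 262144
Usable = total - 2 (network and broadcast)
Usable hosts: 262142


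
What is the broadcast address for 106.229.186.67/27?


Network: 106.229.186.64/27
Host bits = 5
Set all host bits to 1:
Broadcast: 106.229.186.95


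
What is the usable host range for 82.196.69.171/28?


Network: 82.196.69.160
Broadcast: 82.196.69.175
First usable = network + 1
Last usable = broadcast - 1
Range: 82.196.69.161 to 82.196.69.174


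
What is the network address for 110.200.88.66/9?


IP:   01101110.11001000.01011000.01000010
Mask: 11111111.10000000.00000000.00000000
AND operation:
Net:  01101110.10000000.00000000.00000000
Network: 110.128.0.0/9


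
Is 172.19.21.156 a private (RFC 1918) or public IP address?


RFC 1918 private ranges:
  10.0.0.0/8 (10.0.0.0 - 10.255.255.255)
  172.16.0.0/12 (172.16.0.0 - 172.31.255.255)
  192.168.0.0/16 (192.168.0.0 - 192.168.255.255)
Private (in 172.16.0.0/12)


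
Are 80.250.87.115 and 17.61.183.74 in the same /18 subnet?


Mask: 255.255.192.0
80.250.87.115 AND mask = 80.250.64.0
17.61.183.74 AND mask = 17.61.128.0
No, different subnets (80.250.64.0 vs 17.61.128.0)


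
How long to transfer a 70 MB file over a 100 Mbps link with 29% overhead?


Effective throughput = 100 * (1 - 29/100) = 71 Mbps
File size in Mb = 70 * 8 = 560 Mb
Time = 560 / 71
Time = 7.8873 seconds


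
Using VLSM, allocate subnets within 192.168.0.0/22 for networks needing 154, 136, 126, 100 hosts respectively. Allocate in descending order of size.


154 hosts -> /24 (254 usable): 192.168.0.0/24
136 hosts -> /24 (254 usable): 192.168.1.0/24
126 hosts -> /25 (126 usable): 192.168.2.0/25
100 hosts -> /25 (126 usable): 192.168.2.128/25
Allocation: 192.168.0.0/24 (154 hosts, 254 usable); 192.168.1.0/24 (136 hosts, 254 usable); 192.168.2.0/25 (126 hosts, 126 usable); 192.168.2.128/25 (100 hosts, 126 usable)


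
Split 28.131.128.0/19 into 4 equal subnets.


New prefix = 19 + 2 = 21
Each subnet has 2048 addresses
  28.131.128.0/21
  28.131.136.0/21
  28.131.144.0/21
  28.131.152.0/21
Subnets: 28.131.128.0/21, 28.131.136.0/21, 28.131.144.0/21, 28.131.152.0/21


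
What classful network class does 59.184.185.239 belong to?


First octet: 59
Binary: 00111011
0xxxxxxx -> Class A (1-126)
Class A, default mask 255.0.0.0 (/8)


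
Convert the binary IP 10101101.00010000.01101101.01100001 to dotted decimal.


10101101 = 173
00010000 = 16
01101101 = 109
01100001 = 97
IP: 173.16.109.97


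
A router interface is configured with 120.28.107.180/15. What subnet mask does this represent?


/15 means 15 network bits, 17 host bits
Binary: 11111111111111100000000000000000
Mask: 255.254.0.0


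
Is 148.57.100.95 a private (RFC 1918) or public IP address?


RFC 1918 private ranges:
  10.0.0.0/8 (10.0.0.0 - 10.255.255.255)
  172.16.0.0/12 (172.16.0.0 - 172.31.255.255)
  192.168.0.0/16 (192.168.0.0 - 192.168.255.255)
Public (not in any RFC 1918 range)


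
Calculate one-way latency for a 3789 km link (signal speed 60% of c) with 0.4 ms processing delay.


Speed = 0.6 * 3e5 km/s = 180000 km/s
Propagation delay = 3789 / 180000 = 0.021 s = 21.05 ms
Processing delay = 0.4 ms
Total one-way latency = 21.45 ms


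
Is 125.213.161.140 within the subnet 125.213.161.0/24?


Subnet network: 125.213.161.0
Test IP AND mask: 125.213.161.0
Yes, 125.213.161.140 is in 125.213.161.0/24


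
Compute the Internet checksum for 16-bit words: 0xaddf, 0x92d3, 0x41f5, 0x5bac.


Sum all words (with carry folding):
+ 0xaddf = 0xaddf
+ 0x92d3 = 0x40b3
+ 0x41f5 = 0x82a8
+ 0x5bac = 0xde54
One's complement: ~0xde54
Checksum = 0x21ab


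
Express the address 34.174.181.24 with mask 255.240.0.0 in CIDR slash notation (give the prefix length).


Binary: 11111111.11110000.00000000.00000000
Count leading 1s
Prefix: /12


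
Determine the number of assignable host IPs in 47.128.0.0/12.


Host bits = 32 - 12 = 20
Total addresses = 2^20 = 1048576
Usable = total - 2 (network and broadcast)
Usable hosts: 1048574


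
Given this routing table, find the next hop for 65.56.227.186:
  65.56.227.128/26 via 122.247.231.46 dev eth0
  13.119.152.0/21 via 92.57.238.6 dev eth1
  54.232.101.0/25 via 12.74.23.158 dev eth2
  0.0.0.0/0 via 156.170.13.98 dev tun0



Longest prefix match for 65.56.227.186:
  /26 65.56.227.128: MATCH
  /21 13.119.152.0: no
  /25 54.232.101.0: no
  /0 0.0.0.0: MATCH
Selected: next-hop 122.247.231.46 via eth0 (matched /26)


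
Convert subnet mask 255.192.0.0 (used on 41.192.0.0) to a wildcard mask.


Subnet mask: 255.192.0.0
Wildcard = 255.255.255.255 - subnet mask
255 - 255 = 0
255 - 192 = 63
255 - 0 = 255
255 - 0 = 255
Wildcard: 0.63.255.255


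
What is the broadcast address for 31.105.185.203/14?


Network: 31.104.0.0/14
Host bits = 18
Set all host bits to 1:
Broadcast: 31.107.255.255


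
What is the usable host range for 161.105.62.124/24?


Network: 161.105.62.0
Broadcast: 161.105.62.255
First usable = network + 1
Last usable = broadcast - 1
Range: 161.105.62.1 to 161.105.62.254


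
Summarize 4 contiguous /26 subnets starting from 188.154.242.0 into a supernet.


Original prefix: /26
Number of subnets: 4 = 2^2
New prefix = 26 - 2 = 24
Supernet: 188.154.242.0/24


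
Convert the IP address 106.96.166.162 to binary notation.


106 = 01101010
96 = 01100000
166 = 10100110
162 = 10100010
Binary: 01101010.01100000.10100110.10100010


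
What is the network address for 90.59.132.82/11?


IP:   01011010.00111011.10000100.01010010
Mask: 11111111.11100000.00000000.00000000
AND operation:
Net:  01011010.00100000.00000000.00000000
Network: 90.32.0.0/11


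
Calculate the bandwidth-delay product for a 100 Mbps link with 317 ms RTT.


BDP = bandwidth * RTT
= 100 Mbps * 317 ms
= 100 * 1e6 * 317 / 1000 bits
= 31700000 bits
= 3962500 bytes
= 3869.6289 KB
BDP = 31700000 bits (3962500 bytes)


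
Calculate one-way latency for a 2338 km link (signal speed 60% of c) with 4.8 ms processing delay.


Speed = 0.6 * 3e5 km/s = 180000 km/s
Propagation delay = 2338 / 180000 = 0.013 s = 12.9889 ms
Processing delay = 4.8 ms
Total one-way latency = 17.7889 ms


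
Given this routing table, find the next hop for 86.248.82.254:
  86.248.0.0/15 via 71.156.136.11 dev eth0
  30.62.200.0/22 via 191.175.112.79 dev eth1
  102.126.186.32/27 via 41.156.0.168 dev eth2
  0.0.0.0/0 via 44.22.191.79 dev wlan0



Longest prefix match for 86.248.82.254:
  /15 86.248.0.0: MATCH
  /22 30.62.200.0: no
  /27 102.126.186.32: no
  /0 0.0.0.0: MATCH
Selected: next-hop 71.156.136.11 via eth0 (matched /15)


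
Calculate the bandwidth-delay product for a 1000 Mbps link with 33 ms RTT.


BDP = bandwidth * RTT
= 1000 Mbps * 33 ms
= 1000 * 1e6 * 33 / 1000 bits
= 33000000 bits
= 4125000 bytes
= 4028.3203 KB
BDP = 33000000 bits (4125000 bytes)


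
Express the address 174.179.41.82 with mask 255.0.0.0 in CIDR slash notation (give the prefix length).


Binary: 11111111.00000000.00000000.00000000
Count leading 1s
Prefix: /8


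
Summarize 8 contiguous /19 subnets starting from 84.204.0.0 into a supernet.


Original prefix: /19
Number of subnets: 8 = 2^3
New prefix = 19 - 3 = 16
Supernet: 84.204.0.0/16


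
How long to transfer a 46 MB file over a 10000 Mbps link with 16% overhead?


Effective throughput = 10000 * (1 - 16/100) = 8400 Mbps
File size in Mb = 46 * 8 = 368 Mb
Time = 368 / 8400
Time = 0.0438 seconds


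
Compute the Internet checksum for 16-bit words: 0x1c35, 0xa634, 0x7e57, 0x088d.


Sum all words (with carry folding):
+ 0x1c35 = 0x1c35
+ 0xa634 = 0xc269
+ 0x7e57 = 0x40c1
+ 0x088d = 0x494e
One's complement: ~0x494e
Checksum = 0xb6b1
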